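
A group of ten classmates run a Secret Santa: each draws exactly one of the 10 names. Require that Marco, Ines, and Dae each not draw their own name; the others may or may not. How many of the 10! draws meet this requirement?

2656080

Inclusion-exclusion on the 3 forbidden self-matches:
Σ_{j=0}^{3} (-1)^j C(3,j)(10-j)!
= C(3,0)·10! - C(3,1)·9! + C(3,2)·8! - C(3,3)·7!
= 3628800 - 1088640 + 120960 - 5040
= 2656080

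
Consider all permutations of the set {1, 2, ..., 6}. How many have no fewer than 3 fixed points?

56

Sum C(6,i)·!(6-i) for i = 3..6:
  i=3: C(6,3)·!3 = 20·2 = 40
  i=4: C(6,4)·!2 = 15·1 = 15
  i=5: C(6,5)·!1 = 6·0 = 0
  i=6: C(6,6)·!0 = 1·1 = 1
Total = 56.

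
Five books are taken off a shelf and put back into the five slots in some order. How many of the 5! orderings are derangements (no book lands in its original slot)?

44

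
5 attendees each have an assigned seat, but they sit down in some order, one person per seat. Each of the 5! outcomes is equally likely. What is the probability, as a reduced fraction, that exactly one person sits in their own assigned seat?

3/8

Favorable outcomes: C(5,1)·!4 = 5·9 = 45.
Total outcomes: 5! = 120.
Probability = 45/120 = 3/8.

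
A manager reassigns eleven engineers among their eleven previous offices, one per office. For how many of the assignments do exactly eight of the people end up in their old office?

Pick the 8 fixed positions: C(11,8) = 165 ways.
The remaining 3 must be deranged: !3 = 2.
Total: 165 × 2 = 330.

330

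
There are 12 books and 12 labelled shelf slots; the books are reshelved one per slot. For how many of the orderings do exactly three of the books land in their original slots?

29369120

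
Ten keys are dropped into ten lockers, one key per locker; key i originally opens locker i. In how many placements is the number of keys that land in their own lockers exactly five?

11088

Choose which 5 of the 10 are fixed: C(10,5) = 252.
The other 5 form a derangement: !5 = 44.
Total: 252 × 44 = 11088.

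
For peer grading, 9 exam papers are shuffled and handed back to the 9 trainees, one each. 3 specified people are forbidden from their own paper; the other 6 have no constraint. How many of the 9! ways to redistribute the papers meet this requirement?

Inclusion-exclusion on the 3 forbidden self-matches:
Σ_{j=0}^{3} (-1)^j C(3,j)(9-j)!
= C(3,0)·9! - C(3,1)·8! + C(3,2)·7! - C(3,3)·6!
= 362880 - 120960 + 15120 - 720
= 256320

256320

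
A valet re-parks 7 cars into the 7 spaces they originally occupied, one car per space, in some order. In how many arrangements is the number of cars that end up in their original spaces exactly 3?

315

Choose which 3 of the 7 are fixed: C(7,3) = 35.
The other 4 form a derangement: !4 = 9.
Total: 35 × 9 = 315.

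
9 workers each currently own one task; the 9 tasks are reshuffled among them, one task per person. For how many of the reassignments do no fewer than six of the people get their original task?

205

Sum C(9,i)·!(9-i) for i = 6..9:
  i=6: C(9,6)·!3 = 84·2 = 168
  i=7: C(9,7)·!2 = 36·1 = 36
  i=8: C(9,8)·!1 = 9·0 = 0
  i=9: C(9,9)·!0 = 1·1 = 1
Total = 205.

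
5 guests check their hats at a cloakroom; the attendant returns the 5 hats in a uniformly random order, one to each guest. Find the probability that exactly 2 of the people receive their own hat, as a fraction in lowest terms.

Favorable outcomes: C(5,2)·!3 = 10·2 = 20.
Total outcomes: 5! = 120.
Probability = 20/120 = 1/6.

1/6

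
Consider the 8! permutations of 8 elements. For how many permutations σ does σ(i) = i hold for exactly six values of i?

28

Pick the 6 fixed positions: C(8,6) = 28 ways.
The remaining 2 must be deranged: !2 = 1.
Total: 28 × 1 = 28.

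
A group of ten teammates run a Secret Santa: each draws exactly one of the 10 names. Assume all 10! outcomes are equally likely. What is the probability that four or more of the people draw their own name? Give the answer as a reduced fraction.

34457/1814400

Favorable outcomes: Σ_{i≥4} C(10,i)·!(10-i) = 210·265 + 252·44 + 210·9 + 120·2 + 45·1 + 10·0 + 1·1 = 68914.
Total outcomes: 10! = 3628800.
Probability = 68914/3628800 = 34457/1814400.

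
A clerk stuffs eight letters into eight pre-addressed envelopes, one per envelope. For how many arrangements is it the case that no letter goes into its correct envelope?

14833

Recurrence: !8 = 7·(!7 + !6).
!8 = 7·(1854 + 265) = 7·2119 = 14833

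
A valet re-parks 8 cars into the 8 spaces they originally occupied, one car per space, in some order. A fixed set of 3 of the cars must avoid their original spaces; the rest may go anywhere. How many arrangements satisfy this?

27240

Inclusion-exclusion on the 3 forbidden self-matches:
Σ_{j=0}^{3} (-1)^j C(3,j)(8-j)!
= C(3,0)·8! - C(3,1)·7! + C(3,2)·6! - C(3,3)·5!
= 40320 - 15120 + 2160 - 120
= 27240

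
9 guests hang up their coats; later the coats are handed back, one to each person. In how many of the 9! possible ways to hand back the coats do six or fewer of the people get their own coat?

362843

Sum C(9,i)·!(9-i) for i = 0..6:
  i=0: C(9,0)·!9 = 1·133496 = 133496
  i=1: C(9,1)·!8 = 9·14833 = 133497
  i=2: C(9,2)·!7 = 36·1854 = 66744
  i=3: C(9,3)·!6 = 84·265 = 22260
  i=4: C(9,4)·!5 = 126·44 = 5544
  i=5: C(9,5)·!4 = 126·9 = 1134
  i=6: C(9,6)·!3 = 84·2 = 168
Total = 362843.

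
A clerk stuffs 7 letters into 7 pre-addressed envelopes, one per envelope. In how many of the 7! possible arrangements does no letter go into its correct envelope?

1854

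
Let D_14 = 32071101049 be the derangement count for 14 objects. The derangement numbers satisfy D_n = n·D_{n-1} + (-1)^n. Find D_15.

481066515734

D_15 = 15·32071101049 - 1 = 481066515734.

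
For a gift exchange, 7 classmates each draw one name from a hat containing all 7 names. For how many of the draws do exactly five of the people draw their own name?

21

Pick the 5 fixed positions: C(7,5) = 21 ways.
The other 2 form a derangement: !2 = 1.
Total: 21 × 1 = 21.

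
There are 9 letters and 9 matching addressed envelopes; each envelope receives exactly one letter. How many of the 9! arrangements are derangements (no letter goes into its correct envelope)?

133496

The subfactorial !9 = [9!/e] (nearest integer).
9! = 362880, and 362880/e ≈ 133496.09, so !9 = 133496.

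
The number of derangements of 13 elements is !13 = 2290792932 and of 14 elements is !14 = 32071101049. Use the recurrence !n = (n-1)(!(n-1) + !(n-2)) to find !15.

481066515734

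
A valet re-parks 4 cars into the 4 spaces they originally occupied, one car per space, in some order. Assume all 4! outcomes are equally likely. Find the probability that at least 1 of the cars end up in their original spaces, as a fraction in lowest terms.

5/8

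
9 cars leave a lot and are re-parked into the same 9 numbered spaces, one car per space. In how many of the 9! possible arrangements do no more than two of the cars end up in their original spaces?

# with exactly i fixed is C(9,i)·!(9-i); sum over i=0..2:
  i=0: C(9,0)·!9 = 1·133496 = 133496
  i=1: C(9,1)·!8 = 9·14833 = 133497
  i=2: C(9,2)·!7 = 36·1854 = 66744
Total = 333737.

333737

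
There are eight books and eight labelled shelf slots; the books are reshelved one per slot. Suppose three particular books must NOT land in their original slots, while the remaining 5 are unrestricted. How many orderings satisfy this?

27240

Let A_j be the event that the j-th constrained one is fixed. By inclusion-exclusion over the 3 events:
Σ_{j=0}^{3} (-1)^j C(3,j)(8-j)!
= C(3,0)·8! - C(3,1)·7! + C(3,2)·6! - C(3,3)·5!
= 40320 - 15120 + 2160 - 120
= 27240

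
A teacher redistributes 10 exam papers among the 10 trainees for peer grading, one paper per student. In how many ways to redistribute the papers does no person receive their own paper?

1334961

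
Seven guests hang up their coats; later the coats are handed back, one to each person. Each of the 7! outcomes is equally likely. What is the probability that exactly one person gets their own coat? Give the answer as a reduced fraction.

Favorable outcomes: C(7,1)·!6 = 7·265 = 1855.
Total outcomes: 7! = 5040.
Probability = 1855/5040 = 53/144.

53/144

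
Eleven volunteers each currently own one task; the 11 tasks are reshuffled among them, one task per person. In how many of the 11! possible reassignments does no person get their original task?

14684570

By inclusion-exclusion, !11 = Σ (-1)^k · 11!/k! for k=0..11
= 11! - 11!/1! + 11!/2! - 11!/3! + 11!/4! - 11!/5! + 11!/6! - 11!/7! + 11!/8! - 11!/9! + 11!/10! - 11!/11!
= 39916800 - 39916800 + 19958400 - 6652800 + 1663200 - 332640 + 55440 - 7920 + 990 - 110 + 11 - 1
= 14684570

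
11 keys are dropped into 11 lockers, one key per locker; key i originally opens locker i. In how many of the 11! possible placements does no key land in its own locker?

The number of derangements of 11 is !11 = Σ_{k=0}^{11} (-1)^k·11!/k!
= 11! - 11!/1! + 11!/2! - 11!/3! + 11!/4! - 11!/5! + 11!/6! - 11!/7! + 11!/8! - 11!/9! + 11!/10! - 11!/11!
= 39916800 - 39916800 + 19958400 - 6652800 + 1663200 - 332640 + 55440 - 7920 + 990 - 110 + 11 - 1
= 14684570

14684570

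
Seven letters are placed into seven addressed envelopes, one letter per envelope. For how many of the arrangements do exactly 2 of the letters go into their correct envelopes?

924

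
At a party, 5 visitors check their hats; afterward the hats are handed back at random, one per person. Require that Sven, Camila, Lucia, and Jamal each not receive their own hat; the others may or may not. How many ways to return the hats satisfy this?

53

Inclusion-exclusion on the 4 forbidden self-matches:
Σ_{j=0}^{4} (-1)^j C(4,j)(5-j)!
= C(4,0)·5! - C(4,1)·4! + C(4,2)·3! - C(4,3)·2! + C(4,4)·1!
= 120 - 96 + 36 - 8 + 1
= 53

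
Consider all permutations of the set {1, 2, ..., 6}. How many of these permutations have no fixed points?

265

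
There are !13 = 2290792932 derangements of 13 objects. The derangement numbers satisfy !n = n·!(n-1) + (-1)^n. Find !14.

!14 = 14·2290792932 + 1 = 32071101049.

32071101049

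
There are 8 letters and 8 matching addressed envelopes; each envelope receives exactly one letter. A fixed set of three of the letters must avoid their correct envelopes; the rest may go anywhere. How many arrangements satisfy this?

27240

Inclusion-exclusion on the 3 forbidden self-matches:
Σ_{j=0}^{3} (-1)^j C(3,j)(8-j)!
= C(3,0)·8! - C(3,1)·7! + C(3,2)·6! - C(3,3)·5!
= 40320 - 15120 + 2160 - 120
= 27240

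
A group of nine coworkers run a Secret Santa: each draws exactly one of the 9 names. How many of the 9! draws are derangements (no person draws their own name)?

133496

Use !n = (n-1)(!(n-1) + !(n-2)).
!9 = 8·(14833 + 1854) = 8·16687 = 133496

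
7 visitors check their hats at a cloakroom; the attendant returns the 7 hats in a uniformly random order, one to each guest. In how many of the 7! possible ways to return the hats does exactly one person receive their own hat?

1855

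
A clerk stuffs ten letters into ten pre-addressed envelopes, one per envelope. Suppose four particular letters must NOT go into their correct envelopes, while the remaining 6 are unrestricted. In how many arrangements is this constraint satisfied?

2399760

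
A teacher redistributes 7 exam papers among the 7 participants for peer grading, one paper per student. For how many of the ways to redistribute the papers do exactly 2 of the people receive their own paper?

924

Choose which 2 of the 7 are fixed: C(7,2) = 21.
The remaining 5 must be deranged: !5 = 44.
Total: 21 × 44 = 924.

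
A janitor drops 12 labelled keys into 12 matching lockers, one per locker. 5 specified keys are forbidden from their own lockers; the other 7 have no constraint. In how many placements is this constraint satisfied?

312273360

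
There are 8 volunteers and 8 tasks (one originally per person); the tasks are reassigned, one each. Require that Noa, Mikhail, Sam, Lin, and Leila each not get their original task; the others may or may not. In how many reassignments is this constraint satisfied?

21234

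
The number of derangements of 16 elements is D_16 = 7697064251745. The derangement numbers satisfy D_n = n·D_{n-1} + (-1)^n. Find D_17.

130850092279664

D_17 = 17·7697064251745 - 1 = 130850092279664.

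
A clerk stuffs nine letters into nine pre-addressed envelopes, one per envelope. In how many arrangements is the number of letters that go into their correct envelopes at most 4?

361541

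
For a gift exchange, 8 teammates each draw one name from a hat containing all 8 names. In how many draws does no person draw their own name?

14833

!8 is the nearest integer to 8!/e.
8! = 40320, and 40320/e ≈ 14832.90, so !8 = 14833.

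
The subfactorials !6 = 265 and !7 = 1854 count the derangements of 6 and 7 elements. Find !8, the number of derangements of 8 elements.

14833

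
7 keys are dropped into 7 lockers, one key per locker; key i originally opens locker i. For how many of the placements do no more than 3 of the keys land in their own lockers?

Sum C(7,i)·!(7-i) for i = 0..3:
  i=0: C(7,0)·!7 = 1·1854 = 1854
  i=1: C(7,1)·!6 = 7·265 = 1855
  i=2: C(7,2)·!5 = 21·44 = 924
  i=3: C(7,3)·!4 = 35·9 = 315
Total = 4948.

4948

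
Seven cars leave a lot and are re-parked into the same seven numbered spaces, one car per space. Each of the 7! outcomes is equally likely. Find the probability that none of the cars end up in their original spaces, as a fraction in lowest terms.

Favorable outcomes: !7 = 1854.
Total outcomes: 7! = 5040.
Probability = 1854/5040 = 103/280.

103/280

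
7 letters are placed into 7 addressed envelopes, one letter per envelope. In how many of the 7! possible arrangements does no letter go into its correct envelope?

1854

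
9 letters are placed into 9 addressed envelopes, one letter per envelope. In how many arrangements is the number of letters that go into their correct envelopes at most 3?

355997

# with exactly i fixed is C(9,i)·!(9-i); sum over i=0..3:
  i=0: C(9,0)·!9 = 1·133496 = 133496
  i=1: C(9,1)·!8 = 9·14833 = 133497
  i=2: C(9,2)·!7 = 36·1854 = 66744
  i=3: C(9,3)·!6 = 84·265 = 22260
Total = 355997.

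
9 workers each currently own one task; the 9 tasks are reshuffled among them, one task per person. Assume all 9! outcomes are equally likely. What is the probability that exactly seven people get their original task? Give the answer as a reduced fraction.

1/10080

Favorable outcomes: C(9,7)·!2 = 36·1 = 36.
Total outcomes: 9! = 362880.
Probability = 36/362880 = 1/10080.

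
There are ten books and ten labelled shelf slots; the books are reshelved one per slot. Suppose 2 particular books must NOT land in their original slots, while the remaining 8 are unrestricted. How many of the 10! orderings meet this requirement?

Inclusion-exclusion on the 2 forbidden self-matches:
Σ_{j=0}^{2} (-1)^j C(2,j)(10-j)!
= C(2,0)·10! - C(2,1)·9! + C(2,2)·8!
= 3628800 - 725760 + 40320
= 2943360

2943360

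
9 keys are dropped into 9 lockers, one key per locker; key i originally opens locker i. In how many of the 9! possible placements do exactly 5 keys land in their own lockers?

1134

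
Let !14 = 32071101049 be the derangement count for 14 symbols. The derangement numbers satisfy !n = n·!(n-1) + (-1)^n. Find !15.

481066515734

!15 = 15·32071101049 - 1 = 481066515734.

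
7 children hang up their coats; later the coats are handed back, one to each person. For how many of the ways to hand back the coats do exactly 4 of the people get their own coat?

Choose which 4 of the 7 are fixed: C(7,4) = 35.
The other 3 form a derangement: !3 = 2.
Total: 35 × 2 = 70.

70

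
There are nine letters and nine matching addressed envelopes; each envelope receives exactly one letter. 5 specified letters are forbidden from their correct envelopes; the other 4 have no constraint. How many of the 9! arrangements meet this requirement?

Let A_j be the event that the j-th constrained one is fixed. By inclusion-exclusion over the 5 events:
Σ_{j=0}^{5} (-1)^j C(5,j)(9-j)!
= C(5,0)·9! - C(5,1)·8! + C(5,2)·7! - C(5,3)·6! + C(5,4)·5! - C(5,5)·4!
= 362880 - 201600 + 50400 - 7200 + 600 - 24
= 205056

205056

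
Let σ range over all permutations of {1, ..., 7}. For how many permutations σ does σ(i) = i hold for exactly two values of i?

924

Choose which 2 of the 7 are fixed: C(7,2) = 21.
The other 5 form a derangement: !5 = 44.
Total: 21 × 44 = 924.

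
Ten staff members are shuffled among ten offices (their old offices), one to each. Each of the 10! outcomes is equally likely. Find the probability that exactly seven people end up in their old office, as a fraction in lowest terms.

1/15120

Favorable outcomes: C(10,7)·!3 = 120·2 = 240.
Total outcomes: 10! = 3628800.
Probability = 240/3628800 = 1/15120.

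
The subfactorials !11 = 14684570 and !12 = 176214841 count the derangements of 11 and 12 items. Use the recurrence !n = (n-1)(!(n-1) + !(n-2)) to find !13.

2290792932

!13 = (13-1)·(!12 + !11) = 12·(176214841 + 14684570) = 12·190899411 = 2290792932.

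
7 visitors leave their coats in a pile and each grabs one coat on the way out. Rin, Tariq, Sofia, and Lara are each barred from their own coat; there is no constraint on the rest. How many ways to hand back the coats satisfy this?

2790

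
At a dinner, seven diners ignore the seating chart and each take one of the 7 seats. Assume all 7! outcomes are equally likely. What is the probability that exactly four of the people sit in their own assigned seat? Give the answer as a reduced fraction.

1/72

Favorable outcomes: C(7,4)·!3 = 35·2 = 70.
Total outcomes: 7! = 5040.
Probability = 70/5040 = 1/72.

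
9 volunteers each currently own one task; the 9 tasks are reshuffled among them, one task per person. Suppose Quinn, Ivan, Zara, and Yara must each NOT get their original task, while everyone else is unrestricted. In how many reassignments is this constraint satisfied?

229080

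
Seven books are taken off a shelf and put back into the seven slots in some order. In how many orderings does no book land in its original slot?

!7 is the nearest integer to 7!/e.
7! = 5040, and 5040/e ≈ 1854.11, so !7 = 1854.

1854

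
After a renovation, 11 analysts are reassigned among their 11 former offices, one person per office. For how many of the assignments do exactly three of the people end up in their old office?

2447445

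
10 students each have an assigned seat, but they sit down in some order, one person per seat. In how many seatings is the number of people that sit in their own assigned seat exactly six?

Pick the 6 fixed positions: C(10,6) = 210 ways.
The remaining 4 must be deranged: !4 = 9.
Total: 210 × 9 = 1890.

1890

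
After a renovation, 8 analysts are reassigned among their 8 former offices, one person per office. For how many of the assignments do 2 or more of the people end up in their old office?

10655

# with exactly i fixed is C(8,i)·!(8-i); sum over i=2..8:
  i=2: C(8,2)·!6 = 28·265 = 7420
  i=3: C(8,3)·!5 = 56·44 = 2464
  i=4: C(8,4)·!4 = 70·9 = 630
  i=5: C(8,5)·!3 = 56·2 = 112
  i=6: C(8,6)·!2 = 28·1 = 28
  i=7: C(8,7)·!1 = 8·0 = 0
  i=8: C(8,8)·!0 = 1·1 = 1
Total = 10655.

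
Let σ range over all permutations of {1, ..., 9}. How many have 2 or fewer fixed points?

333737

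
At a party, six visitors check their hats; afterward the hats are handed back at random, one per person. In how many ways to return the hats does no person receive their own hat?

265

Use !n = n·!(n-1) + (-1)^n.
!6 = 6·44 + 1 = 265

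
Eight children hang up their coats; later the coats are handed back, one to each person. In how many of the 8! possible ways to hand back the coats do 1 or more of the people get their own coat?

25487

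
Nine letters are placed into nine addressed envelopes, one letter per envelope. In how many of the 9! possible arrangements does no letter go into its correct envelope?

!9 = 9! · Σ_{k=0}^{9} (-1)^k/k!
= 9! - 9!/1! + 9!/2! - 9!/3! + 9!/4! - 9!/5! + 9!/6! - 9!/7! + 9!/8! - 9!/9!
= 362880 - 362880 + 181440 - 60480 + 15120 - 3024 + 504 - 72 + 9 - 1
= 133496

133496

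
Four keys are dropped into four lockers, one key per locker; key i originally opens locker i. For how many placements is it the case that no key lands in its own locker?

By inclusion-exclusion, !4 = Σ (-1)^k · 4!/k! for k=0..4
= 4! - 4!/1! + 4!/2! - 4!/3! + 4!/4!
= 24 - 24 + 12 - 4 + 1
= 9

9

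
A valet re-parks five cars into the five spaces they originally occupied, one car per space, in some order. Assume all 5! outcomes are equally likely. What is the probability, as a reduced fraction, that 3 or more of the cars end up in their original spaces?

Favorable outcomes: Σ_{i≥3} C(5,i)·!(5-i) = 10·1 + 5·0 + 1·1 = 11.
Total outcomes: 5! = 120.
Probability = 11/120 = 11/120.

11/120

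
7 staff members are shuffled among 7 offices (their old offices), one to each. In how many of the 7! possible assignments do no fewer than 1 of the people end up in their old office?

3186

Sum C(7,i)·!(7-i) for i = 1..7:
  i=1: C(7,1)·!6 = 7·265 = 1855
  i=2: C(7,2)·!5 = 21·44 = 924
  i=3: C(7,3)·!4 = 35·9 = 315
  i=4: C(7,4)·!3 = 35·2 = 70
  i=5: C(7,5)·!2 = 21·1 = 21
  i=6: C(7,6)·!1 = 7·0 = 0
  i=7: C(7,7)·!0 = 1·1 = 1
Total = 3186.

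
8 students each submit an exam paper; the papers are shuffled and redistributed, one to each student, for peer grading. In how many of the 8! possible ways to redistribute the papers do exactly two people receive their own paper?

Choose which 2 of the 8 are fixed: C(8,2) = 28.
The other 6 form a derangement: !6 = 265.
Total: 28 × 265 = 7420.

7420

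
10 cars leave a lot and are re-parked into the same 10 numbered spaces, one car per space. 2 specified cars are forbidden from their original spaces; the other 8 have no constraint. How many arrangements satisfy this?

2943360

Let A_j be the event that the j-th constrained one is fixed. By inclusion-exclusion over the 2 events:
Σ_{j=0}^{2} (-1)^j C(2,j)(10-j)!
= C(2,0)·10! - C(2,1)·9! + C(2,2)·8!
= 3628800 - 725760 + 40320
= 2943360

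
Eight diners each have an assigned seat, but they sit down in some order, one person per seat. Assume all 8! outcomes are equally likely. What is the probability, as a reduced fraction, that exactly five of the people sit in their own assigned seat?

Favorable outcomes: C(8,5)·!3 = 56·2 = 112.
Total outcomes: 8! = 40320.
Probability = 112/40320 = 1/360.

1/360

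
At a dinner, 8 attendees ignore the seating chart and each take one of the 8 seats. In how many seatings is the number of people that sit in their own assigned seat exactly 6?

28

Choose which 6 of the 8 are fixed: C(8,6) = 28.
The other 2 form a derangement: !2 = 1.
Total: 28 × 1 = 28.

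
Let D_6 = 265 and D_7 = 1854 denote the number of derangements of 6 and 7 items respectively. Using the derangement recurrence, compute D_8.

14833

D_8 = (8-1)·(D_7 + D_6) = 7·(1854 + 265) = 7·2119 = 14833.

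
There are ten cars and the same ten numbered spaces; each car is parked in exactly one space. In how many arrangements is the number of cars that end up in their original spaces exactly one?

Choose which one of the 10 is fixed: C(10,1) = 10.
The remaining 9 must be deranged: !9 = 133496.
Total: 10 × 133496 = 1334960.

1334960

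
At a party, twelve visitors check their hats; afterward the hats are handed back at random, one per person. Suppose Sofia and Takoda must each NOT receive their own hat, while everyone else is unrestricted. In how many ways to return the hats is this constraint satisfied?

Inclusion-exclusion on the 2 forbidden self-matches:
Σ_{j=0}^{2} (-1)^j C(2,j)(12-j)!
= C(2,0)·12! - C(2,1)·11! + C(2,2)·10!
= 479001600 - 79833600 + 3628800
= 402796800

402796800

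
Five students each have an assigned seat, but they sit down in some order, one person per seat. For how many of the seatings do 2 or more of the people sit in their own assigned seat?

Sum C(5,i)·!(5-i) for i = 2..5:
  i=2: C(5,2)·!3 = 10·2 = 20
  i=3: C(5,3)·!2 = 10·1 = 10
  i=4: C(5,4)·!1 = 5·0 = 0
  i=5: C(5,5)·!0 = 1·1 = 1
Total = 31.

31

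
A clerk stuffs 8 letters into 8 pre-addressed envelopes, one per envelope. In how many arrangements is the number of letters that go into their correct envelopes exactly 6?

Choose which 6 of the 8 are fixed: C(8,6) = 28.
The other 2 form a derangement: !2 = 1.
Total: 28 × 1 = 28.

28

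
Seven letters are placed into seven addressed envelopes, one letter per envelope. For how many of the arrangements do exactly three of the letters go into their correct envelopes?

Pick the 3 fixed positions: C(7,3) = 35 ways.
The other 4 form a derangement: !4 = 9.
Total: 35 × 9 = 315.

315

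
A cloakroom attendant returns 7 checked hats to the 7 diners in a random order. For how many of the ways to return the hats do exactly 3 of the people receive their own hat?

315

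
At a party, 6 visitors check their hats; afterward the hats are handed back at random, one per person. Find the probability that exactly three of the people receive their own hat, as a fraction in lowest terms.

1/18

Favorable outcomes: C(6,3)·!3 = 20·2 = 40.
Total outcomes: 6! = 720.
Probability = 40/720 = 1/18.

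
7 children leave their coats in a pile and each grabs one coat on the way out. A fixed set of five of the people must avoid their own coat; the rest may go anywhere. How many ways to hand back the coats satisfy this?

2428

Let A_j be the event that the j-th constrained one is fixed. By inclusion-exclusion over the 5 events:
Σ_{j=0}^{5} (-1)^j C(5,j)(7-j)!
= C(5,0)·7! - C(5,1)·6! + C(5,2)·5! - C(5,3)·4! + C(5,4)·3! - C(5,5)·2!
= 5040 - 3600 + 1200 - 240 + 30 - 2
= 2428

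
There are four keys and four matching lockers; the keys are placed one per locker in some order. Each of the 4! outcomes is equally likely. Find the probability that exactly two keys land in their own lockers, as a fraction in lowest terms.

Favorable outcomes: C(4,2)·!2 = 6·1 = 6.
Total outcomes: 4! = 24.
Probability = 6/24 = 1/4.

1/4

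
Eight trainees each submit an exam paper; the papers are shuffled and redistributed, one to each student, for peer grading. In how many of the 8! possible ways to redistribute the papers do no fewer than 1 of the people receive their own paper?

25487

# with exactly i fixed is C(8,i)·!(8-i); sum over i=1..8:
  i=1: C(8,1)·!7 = 8·1854 = 14832
  i=2: C(8,2)·!6 = 28·265 = 7420
  i=3: C(8,3)·!5 = 56·44 = 2464
  i=4: C(8,4)·!4 = 70·9 = 630
  i=5: C(8,5)·!3 = 56·2 = 112
  i=6: C(8,6)·!2 = 28·1 = 28
  i=7: C(8,7)·!1 = 8·0 = 0
  i=8: C(8,8)·!0 = 1·1 = 1
Total = 25487.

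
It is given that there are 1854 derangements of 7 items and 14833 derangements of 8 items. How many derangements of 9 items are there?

D_9 = (9-1)·(D_8 + D_7) = 8·(14833 + 1854) = 8·16687 = 133496.

133496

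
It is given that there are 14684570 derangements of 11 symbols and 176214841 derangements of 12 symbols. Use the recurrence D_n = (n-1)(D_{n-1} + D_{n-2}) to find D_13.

2290792932

D_13 = (13-1)·(D_12 + D_11) = 12·(176214841 + 14684570) = 12·190899411 = 2290792932.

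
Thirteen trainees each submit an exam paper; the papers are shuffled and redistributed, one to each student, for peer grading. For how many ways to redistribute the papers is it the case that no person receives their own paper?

2290792932

Use !n = (n-1)(!(n-1) + !(n-2)).
!13 = 12·(176214841 + 14684570) = 12·190899411 = 2290792932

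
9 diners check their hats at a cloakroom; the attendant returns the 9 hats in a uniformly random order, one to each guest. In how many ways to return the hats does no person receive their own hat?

Use !n = n·!(n-1) + (-1)^n.
!9 = 9·14833 - 1 = 133496

133496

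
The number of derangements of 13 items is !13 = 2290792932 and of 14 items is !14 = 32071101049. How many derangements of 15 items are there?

!15 = (15-1)·(!14 + !13) = 14·(32071101049 + 2290792932) = 14·34361893981 = 481066515734.

481066515734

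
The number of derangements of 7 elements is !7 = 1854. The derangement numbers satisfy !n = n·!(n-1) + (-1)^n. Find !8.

!8 = 8·1854 + 1 = 14833.

14833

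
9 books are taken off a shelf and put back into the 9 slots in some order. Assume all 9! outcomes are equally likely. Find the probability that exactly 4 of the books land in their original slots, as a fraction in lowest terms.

Favorable outcomes: C(9,4)·!5 = 126·44 = 5544.
Total outcomes: 9! = 362880.
Probability = 5544/362880 = 11/720.

11/720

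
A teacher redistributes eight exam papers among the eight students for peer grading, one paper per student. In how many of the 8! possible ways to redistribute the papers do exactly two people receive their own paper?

Choose which 2 of the 8 are fixed: C(8,2) = 28.
The other 6 form a derangement: !6 = 265.
Total: 28 × 265 = 7420.

7420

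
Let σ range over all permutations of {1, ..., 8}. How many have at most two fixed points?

37085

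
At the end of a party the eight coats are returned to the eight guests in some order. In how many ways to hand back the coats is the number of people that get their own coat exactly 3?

Choose which 3 of the 8 are fixed: C(8,3) = 56.
The remaining 5 must be deranged: !5 = 44.
Total: 56 × 44 = 2464.

2464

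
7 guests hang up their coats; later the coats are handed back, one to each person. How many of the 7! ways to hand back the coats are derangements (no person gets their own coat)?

!7 = 7! · Σ_{k=0}^{7} (-1)^k/k!
= 7! - 7!/1! + 7!/2! - 7!/3! + 7!/4! - 7!/5! + 7!/6! - 7!/7!
= 5040 - 5040 + 2520 - 840 + 210 - 42 + 7 - 1
= 1854

1854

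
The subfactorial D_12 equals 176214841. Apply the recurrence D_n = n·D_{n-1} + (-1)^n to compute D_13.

D_13 = 13·176214841 - 1 = 2290792932.

2290792932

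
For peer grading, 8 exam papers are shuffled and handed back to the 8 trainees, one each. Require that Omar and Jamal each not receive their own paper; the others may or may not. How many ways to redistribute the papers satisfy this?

30960

Let A_j be the event that the j-th constrained one is fixed. By inclusion-exclusion over the 2 events:
Σ_{j=0}^{2} (-1)^j C(2,j)(8-j)!
= C(2,0)·8! - C(2,1)·7! + C(2,2)·6!
= 40320 - 10080 + 720
= 30960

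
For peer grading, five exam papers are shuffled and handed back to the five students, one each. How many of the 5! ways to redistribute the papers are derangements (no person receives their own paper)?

The subfactorial !5 = [5!/e] (nearest integer).
5! = 120, and 120/e ≈ 44.15, so !5 = 44.

44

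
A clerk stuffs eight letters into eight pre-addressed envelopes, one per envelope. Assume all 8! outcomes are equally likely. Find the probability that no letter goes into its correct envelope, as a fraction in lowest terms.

2119/5760

Favorable outcomes: !8 = 14833.
Total outcomes: 8! = 40320.
Probability = 14833/40320 = 2119/5760.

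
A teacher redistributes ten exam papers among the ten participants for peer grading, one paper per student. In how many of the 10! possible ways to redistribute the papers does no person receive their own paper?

1334961

Use !n = (n-1)(!(n-1) + !(n-2)).
!10 = 9·(133496 + 14833) = 9·148329 = 1334961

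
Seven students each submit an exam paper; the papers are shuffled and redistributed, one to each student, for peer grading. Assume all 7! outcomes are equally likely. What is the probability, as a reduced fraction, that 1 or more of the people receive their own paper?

Favorable outcomes: Σ_{i≥1} C(7,i)·!(7-i) = 7·265 + 21·44 + 35·9 + 35·2 + 21·1 + 7·0 + 1·1 = 3186.
Total outcomes: 7! = 5040.
Probability = 3186/5040 = 177/280.

177/280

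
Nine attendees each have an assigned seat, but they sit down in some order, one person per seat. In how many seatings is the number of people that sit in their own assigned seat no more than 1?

266993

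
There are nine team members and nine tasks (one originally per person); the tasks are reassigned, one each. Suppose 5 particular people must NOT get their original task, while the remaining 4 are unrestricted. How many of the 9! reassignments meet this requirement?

205056

Inclusion-exclusion on the 5 forbidden self-matches:
Σ_{j=0}^{5} (-1)^j C(5,j)(9-j)!
= C(5,0)·9! - C(5,1)·8! + C(5,2)·7! - C(5,3)·6! + C(5,4)·5! - C(5,5)·4!
= 362880 - 201600 + 50400 - 7200 + 600 - 24
= 205056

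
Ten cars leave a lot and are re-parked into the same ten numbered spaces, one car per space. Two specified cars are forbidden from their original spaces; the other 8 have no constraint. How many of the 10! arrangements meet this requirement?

Inclusion-exclusion on the 2 forbidden self-matches:
Σ_{j=0}^{2} (-1)^j C(2,j)(10-j)!
= C(2,0)·10! - C(2,1)·9! + C(2,2)·8!
= 3628800 - 725760 + 40320
= 2943360

2943360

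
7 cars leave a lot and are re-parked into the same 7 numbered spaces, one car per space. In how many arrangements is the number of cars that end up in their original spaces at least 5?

Sum C(7,i)·!(7-i) for i = 5..7:
  i=5: C(7,5)·!2 = 21·1 = 21
  i=6: C(7,6)·!1 = 7·0 = 0
  i=7: C(7,7)·!0 = 1·1 = 1
Total = 22.

22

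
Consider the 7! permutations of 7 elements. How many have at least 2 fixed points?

1331

Sum C(7,i)·!(7-i) for i = 2..7:
  i=2: C(7,2)·!5 = 21·44 = 924
  i=3: C(7,3)·!4 = 35·9 = 315
  i=4: C(7,4)·!3 = 35·2 = 70
  i=5: C(7,5)·!2 = 21·1 = 21
  i=6: C(7,6)·!1 = 7·0 = 0
  i=7: C(7,7)·!0 = 1·1 = 1
Total = 1331.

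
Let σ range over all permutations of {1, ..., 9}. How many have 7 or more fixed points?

37

# with exactly i fixed is C(9,i)·!(9-i); sum over i=7..9:
  i=7: C(9,7)·!2 = 36·1 = 36
  i=8: C(9,8)·!1 = 9·0 = 0
  i=9: C(9,9)·!0 = 1·1 = 1
Total = 37.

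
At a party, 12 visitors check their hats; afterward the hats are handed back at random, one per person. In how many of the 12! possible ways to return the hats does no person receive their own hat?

176214841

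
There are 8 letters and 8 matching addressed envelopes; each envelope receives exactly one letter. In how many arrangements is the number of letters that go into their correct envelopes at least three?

3235

# with exactly i fixed is C(8,i)·!(8-i); sum over i=3..8:
  i=3: C(8,3)·!5 = 56·44 = 2464
  i=4: C(8,4)·!4 = 70·9 = 630
  i=5: C(8,5)·!3 = 56·2 = 112
  i=6: C(8,6)·!2 = 28·1 = 28
  i=7: C(8,7)·!1 = 8·0 = 0
  i=8: C(8,8)·!0 = 1·1 = 1
Total = 3235.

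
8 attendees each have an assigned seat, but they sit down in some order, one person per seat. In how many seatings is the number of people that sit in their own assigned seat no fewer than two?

Sum C(8,i)·!(8-i) for i = 2..8:
  i=2: C(8,2)·!6 = 28·265 = 7420
  i=3: C(8,3)·!5 = 56·44 = 2464
  i=4: C(8,4)·!4 = 70·9 = 630
  i=5: C(8,5)·!3 = 56·2 = 112
  i=6: C(8,6)·!2 = 28·1 = 28
  i=7: C(8,7)·!1 = 8·0 = 0
  i=8: C(8,8)·!0 = 1·1 = 1
Total = 10655.

10655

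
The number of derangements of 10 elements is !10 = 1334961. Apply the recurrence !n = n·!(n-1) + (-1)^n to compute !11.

14684570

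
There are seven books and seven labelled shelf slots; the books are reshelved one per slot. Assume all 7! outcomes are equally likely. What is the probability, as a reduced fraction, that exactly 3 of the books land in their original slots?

Favorable outcomes: C(7,3)·!4 = 35·9 = 315.
Total outcomes: 7! = 5040.
Probability = 315/5040 = 1/16.

1/16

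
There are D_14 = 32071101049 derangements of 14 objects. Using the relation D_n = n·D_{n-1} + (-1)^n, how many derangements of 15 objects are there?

481066515734

D_15 = 15·32071101049 - 1 = 481066515734.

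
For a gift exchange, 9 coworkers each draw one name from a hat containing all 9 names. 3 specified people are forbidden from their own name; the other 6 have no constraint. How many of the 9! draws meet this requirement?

Inclusion-exclusion on the 3 forbidden self-matches:
Σ_{j=0}^{3} (-1)^j C(3,j)(9-j)!
= C(3,0)·9! - C(3,1)·8! + C(3,2)·7! - C(3,3)·6!
= 362880 - 120960 + 15120 - 720
= 256320

256320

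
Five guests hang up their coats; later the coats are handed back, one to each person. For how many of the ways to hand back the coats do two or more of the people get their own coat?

31

Sum C(5,i)·!(5-i) for i = 2..5:
  i=2: C(5,2)·!3 = 10·2 = 20
  i=3: C(5,3)·!2 = 10·1 = 10
  i=4: C(5,4)·!1 = 5·0 = 0
  i=5: C(5,5)·!0 = 1·1 = 1
Total = 31.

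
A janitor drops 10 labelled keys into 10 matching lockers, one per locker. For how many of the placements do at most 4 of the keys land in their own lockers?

3615536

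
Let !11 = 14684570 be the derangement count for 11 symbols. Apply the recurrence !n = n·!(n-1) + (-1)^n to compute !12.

176214841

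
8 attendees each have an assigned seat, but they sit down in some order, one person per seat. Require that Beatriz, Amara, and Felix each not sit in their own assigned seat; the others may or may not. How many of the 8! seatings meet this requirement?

27240

Inclusion-exclusion on the 3 forbidden self-matches:
Σ_{j=0}^{3} (-1)^j C(3,j)(8-j)!
= C(3,0)·8! - C(3,1)·7! + C(3,2)·6! - C(3,3)·5!
= 40320 - 15120 + 2160 - 120
= 27240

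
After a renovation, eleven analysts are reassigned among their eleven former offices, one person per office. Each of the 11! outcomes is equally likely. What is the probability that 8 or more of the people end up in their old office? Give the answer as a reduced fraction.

193/19958400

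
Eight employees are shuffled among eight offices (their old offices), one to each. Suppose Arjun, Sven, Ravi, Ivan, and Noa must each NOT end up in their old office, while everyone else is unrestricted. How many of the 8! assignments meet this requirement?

21234

Let A_j be the event that the j-th constrained one is fixed. By inclusion-exclusion over the 5 events:
Σ_{j=0}^{5} (-1)^j C(5,j)(8-j)!
= C(5,0)·8! - C(5,1)·7! + C(5,2)·6! - C(5,3)·5! + C(5,4)·4! - C(5,5)·3!
= 40320 - 25200 + 7200 - 1200 + 120 - 6
= 21234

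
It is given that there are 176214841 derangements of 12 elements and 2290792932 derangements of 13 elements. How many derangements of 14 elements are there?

D_14 = (14-1)·(D_13 + D_12) = 13·(2290792932 + 176214841) = 13·2467007773 = 32071101049.

32071101049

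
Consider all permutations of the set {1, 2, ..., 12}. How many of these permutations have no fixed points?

!12 is the nearest integer to 12!/e.
12! = 479001600, and 479001600/e ≈ 176214840.93, so !12 = 176214841.

176214841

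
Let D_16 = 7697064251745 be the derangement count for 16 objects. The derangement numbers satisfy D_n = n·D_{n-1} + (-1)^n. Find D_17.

130850092279664

D_17 = 17·7697064251745 - 1 = 130850092279664.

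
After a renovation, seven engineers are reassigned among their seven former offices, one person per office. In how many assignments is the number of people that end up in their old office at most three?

Sum C(7,i)·!(7-i) for i = 0..3:
  i=0: C(7,0)·!7 = 1·1854 = 1854
  i=1: C(7,1)·!6 = 7·265 = 1855
  i=2: C(7,2)·!5 = 21·44 = 924
  i=3: C(7,3)·!4 = 35·9 = 315
Total = 4948.

4948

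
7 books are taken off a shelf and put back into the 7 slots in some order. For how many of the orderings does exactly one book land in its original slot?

Pick the single fixed position: C(7,1) = 7 ways.
The other 6 form a derangement: !6 = 265.
Total: 7 × 265 = 1855.

1855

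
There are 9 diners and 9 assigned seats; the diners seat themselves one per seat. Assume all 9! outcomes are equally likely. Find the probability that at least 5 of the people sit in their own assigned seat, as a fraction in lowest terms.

Favorable outcomes: Σ_{i≥5} C(9,i)·!(9-i) = 126·9 + 84·2 + 36·1 + 9·0 + 1·1 = 1339.
Total outcomes: 9! = 362880.
Probability = 1339/362880 = 1339/362880.

1339/362880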